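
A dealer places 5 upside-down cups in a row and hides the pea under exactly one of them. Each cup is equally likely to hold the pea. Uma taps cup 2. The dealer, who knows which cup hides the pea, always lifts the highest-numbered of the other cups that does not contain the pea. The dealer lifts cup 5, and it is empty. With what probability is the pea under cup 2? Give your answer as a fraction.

1/4

Apply Bayes' rule, conditioning on where the pea actually is.
If it is under any of cups 1, 2, 3, and 4 (prior 1/5 each): cup 5 is the highest-numbered option available, probability 1; weight (1/5)·1 = 1/5 each.
If it is under cup 5 (prior 1/5): the dealer opened cup 5, so this case is ruled out; weight (1/5)·0 = 0.
The weights sum to 4/5.
So P(the pea under cup 2 | the dealer opened cup 5) = (1/5) / (4/5) = 1/4.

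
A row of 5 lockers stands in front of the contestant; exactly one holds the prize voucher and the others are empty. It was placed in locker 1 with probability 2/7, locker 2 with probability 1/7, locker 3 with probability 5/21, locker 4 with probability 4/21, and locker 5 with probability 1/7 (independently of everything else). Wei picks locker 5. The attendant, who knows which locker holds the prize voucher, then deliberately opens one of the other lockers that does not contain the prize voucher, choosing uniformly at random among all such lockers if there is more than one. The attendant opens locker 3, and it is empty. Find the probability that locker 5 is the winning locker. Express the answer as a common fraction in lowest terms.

Consider each possible location of the prize voucher in turn.
If it is in locker 1 (prior 2/7): the attendant has 3 equally likely choices, so probability 1/3; weight (2/7)·(1/3) = 2/21.
If it is in locker 2 (prior 1/7): the attendant has 3 equally likely choices, so probability 1/3; weight (1/7)·(1/3) = 1/21.
If it is in locker 3 (prior 5/21): the attendant opened locker 3, so this case is ruled out; weight (5/21)·0 = 0.
If it is in locker 4 (prior 4/21): the attendant has 3 equally likely choices, so probability 1/3; weight (4/21)·(1/3) = 4/63.
If it is in locker 5 (prior 1/7): the attendant has 4 equally likely choices, so probability 1/4; weight (1/7)·(1/4) = 1/28.
The weights sum to 61/252.
So P(the prize voucher in locker 5 | the attendant opened locker 3) = (1/28) / (61/252) = 9/61.

9/61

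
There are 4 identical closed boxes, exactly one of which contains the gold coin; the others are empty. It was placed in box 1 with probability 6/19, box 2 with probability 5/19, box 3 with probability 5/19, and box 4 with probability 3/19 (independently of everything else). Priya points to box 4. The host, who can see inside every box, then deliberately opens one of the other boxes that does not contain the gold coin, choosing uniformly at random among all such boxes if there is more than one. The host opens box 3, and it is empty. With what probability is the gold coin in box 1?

Apply Bayes' rule, conditioning on where the gold coin actually is.
If it is in box 1 (prior 6/19): the host has 2 equally likely choices, so probability 1/2; weight (6/19)·(1/2) = 3/19.
If it is in box 2 (prior 5/19): the host has 2 equally likely choices, so probability 1/2; weight (5/19)·(1/2) = 5/38.
If it is in box 3 (prior 5/19): the host opened box 3, so this case is ruled out; weight (5/19)·0 = 0.
If it is in box 4 (prior 3/19): the host has 3 equally likely choices, so probability 1/3; weight (3/19)·(1/3) = 1/19.
The weights sum to 13/38.
So P(the gold coin in box 1 | the host opened box 3) = (3/19) / (13/38) = 6/13.

6/13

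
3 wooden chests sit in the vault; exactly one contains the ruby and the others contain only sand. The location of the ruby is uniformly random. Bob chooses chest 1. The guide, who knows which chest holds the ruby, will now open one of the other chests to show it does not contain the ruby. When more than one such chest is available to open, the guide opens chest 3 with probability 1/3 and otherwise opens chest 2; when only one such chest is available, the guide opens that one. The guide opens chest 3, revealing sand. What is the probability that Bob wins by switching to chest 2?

3/4

Apply Bayes' rule, conditioning on where the ruby actually is.
If it is in chest 1 (prior 1/3): chest 3 is available, opened with probability 1/3; weight (1/3)·(1/3) = 1/9.
If it is in chest 2 (prior 1/3): only chest 3 is available, probability 1; weight (1/3)·1 = 1/3.
If it is in chest 3 (prior 1/3): the guide opened chest 3, so this case is ruled out; weight (1/3)·0 = 0.
The weights sum to 4/9.
So P(the ruby in chest 2 | the guide opened chest 3) = (1/3) / (4/9) = 3/4.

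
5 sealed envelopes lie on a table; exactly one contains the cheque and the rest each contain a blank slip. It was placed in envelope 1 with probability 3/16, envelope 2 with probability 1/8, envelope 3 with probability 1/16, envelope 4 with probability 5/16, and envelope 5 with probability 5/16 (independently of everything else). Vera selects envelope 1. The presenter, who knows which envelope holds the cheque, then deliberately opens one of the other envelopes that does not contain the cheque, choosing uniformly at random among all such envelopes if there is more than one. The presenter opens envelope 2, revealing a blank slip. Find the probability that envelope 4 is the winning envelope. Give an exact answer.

Consider each possible location of the cheque in turn.
If it is in envelope 1 (prior 3/16): the presenter has 4 equally likely choices, so probability 1/4; weight (3/16)·(1/4) = 3/64.
If it is in envelope 2 (prior 1/8): the presenter opened envelope 2, so this case is ruled out; weight (1/8)·0 = 0.
If it is in envelope 3 (prior 1/16): the presenter has 3 equally likely choices, so probability 1/3; weight (1/16)·(1/3) = 1/48.
If it is in either of envelopes 4 and 5 (prior 5/16 each): the presenter has 3 equally likely choices, so probability 1/3; weight (5/16)·(1/3) = 5/48 each.
The weights sum to 53/192.
So P(the cheque in envelope 4 | the presenter opened envelope 2) = (5/48) / (53/192) = 20/53.

20/53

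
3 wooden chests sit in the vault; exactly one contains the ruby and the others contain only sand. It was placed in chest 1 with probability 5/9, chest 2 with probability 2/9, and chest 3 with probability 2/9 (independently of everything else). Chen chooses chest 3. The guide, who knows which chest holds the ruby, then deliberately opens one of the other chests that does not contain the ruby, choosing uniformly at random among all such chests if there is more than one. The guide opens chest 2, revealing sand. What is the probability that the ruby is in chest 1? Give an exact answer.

Condition on the true location of the ruby.
If it is in chest 1 (prior 5/9): the guide has no choice, probability 1; weight (5/9)·1 = 5/9.
If it is in chest 2 (prior 2/9): the guide opened chest 2, so this case is ruled out; weight (2/9)·0 = 0.
If it is in chest 3 (prior 2/9): the guide has 2 equally likely choices, so probability 1/2; weight (2/9)·(1/2) = 1/9.
The weights sum to 2/3.
So P(the ruby in chest 1 | the guide opened chest 2) = (5/9) / (2/3) = 5/6.

5/6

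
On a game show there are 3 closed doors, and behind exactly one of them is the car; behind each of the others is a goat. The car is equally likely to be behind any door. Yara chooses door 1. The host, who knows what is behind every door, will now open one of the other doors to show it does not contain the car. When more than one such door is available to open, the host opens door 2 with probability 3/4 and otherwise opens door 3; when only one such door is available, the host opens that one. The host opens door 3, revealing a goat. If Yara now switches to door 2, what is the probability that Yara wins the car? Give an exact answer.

4/5

Apply Bayes' rule, conditioning on where the car actually is.
If it is behind door 1 (prior 1/3): door 2 is available but not opened, probability 1/4; weight (1/3)·(1/4) = 1/12.
If it is behind door 2 (prior 1/3): only door 3 is available, probability 1; weight (1/3)·1 = 1/3.
If it is behind door 3 (prior 1/3): the host opened door 3, so this case is ruled out; weight (1/3)·0 = 0.
The weights sum to 5/12.
So P(the car behind door 2 | the host opened door 3) = (1/3) / (5/12) = 4/5.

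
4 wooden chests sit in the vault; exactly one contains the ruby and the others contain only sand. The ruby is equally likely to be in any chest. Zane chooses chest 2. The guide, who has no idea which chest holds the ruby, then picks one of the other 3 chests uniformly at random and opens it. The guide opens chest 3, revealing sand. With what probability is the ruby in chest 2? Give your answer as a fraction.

1/3

Because the guide chose which chest to open without knowing where the ruby is, the choice is independent of the prize location. Learning that chest 3 does not hold the ruby simply rules out that one location and leaves the remaining 3 chests still equally likely by symmetry.
So P(the ruby in chest 2) = 1/3.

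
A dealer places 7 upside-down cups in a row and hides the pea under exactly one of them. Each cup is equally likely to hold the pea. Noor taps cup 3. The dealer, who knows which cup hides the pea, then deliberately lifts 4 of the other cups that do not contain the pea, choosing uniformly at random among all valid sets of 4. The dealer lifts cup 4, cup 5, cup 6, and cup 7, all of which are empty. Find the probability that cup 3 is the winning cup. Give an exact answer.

1/7

Consider each possible location of the pea in turn.
If it is under either of cups 1 and 2 (prior 1/7 each): the dealer has 5 equally likely choices, so probability 1/5; weight (1/7)·(1/5) = 1/35 each.
If it is under cup 3 (prior 1/7): the dealer has 15 equally likely choices, so probability 1/15; weight (1/7)·(1/15) = 1/105.
If it is under any of cups 4, 5, 6, and 7 (prior 1/7 each): that cup was opened and seen not to hold the prize — ruled out; weight (1/7)·0 = 0 each.
The weights sum to 1/15.
So P(the pea under cup 3 | the dealer opened cup 4, cup 5, cup 6, and cup 7) = (1/105) / (1/15) = 1/7.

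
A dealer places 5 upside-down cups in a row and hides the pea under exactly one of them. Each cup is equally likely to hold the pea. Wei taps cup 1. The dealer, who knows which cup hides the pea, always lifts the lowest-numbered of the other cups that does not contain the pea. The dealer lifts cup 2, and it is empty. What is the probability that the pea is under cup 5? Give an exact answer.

Condition on the true location of the pea.
If it is under any of cups 1, 3, 4, and 5 (prior 1/5 each): cup 2 is the lowest-numbered option available, probability 1; weight (1/5)·1 = 1/5 each.
If it is under cup 2 (prior 1/5): the dealer opened cup 2, so this case is ruled out; weight (1/5)·0 = 0.
The weights sum to 4/5.
So P(the pea under cup 5 | the dealer opened cup 2) = (1/5) / (4/5) = 1/4.

1/4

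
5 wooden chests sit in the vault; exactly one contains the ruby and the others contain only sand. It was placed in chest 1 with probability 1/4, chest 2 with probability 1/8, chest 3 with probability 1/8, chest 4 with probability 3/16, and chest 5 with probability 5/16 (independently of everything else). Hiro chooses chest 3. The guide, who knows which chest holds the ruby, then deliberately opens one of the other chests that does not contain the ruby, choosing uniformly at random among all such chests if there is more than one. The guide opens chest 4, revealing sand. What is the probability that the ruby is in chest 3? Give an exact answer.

Consider each possible location of the ruby in turn.
If it is in chest 1 (prior 1/4): the guide has 3 equally likely choices, so probability 1/3; weight (1/4)·(1/3) = 1/12.
If it is in chest 2 (prior 1/8): the guide has 3 equally likely choices, so probability 1/3; weight (1/8)·(1/3) = 1/24.
If it is in chest 3 (prior 1/8): the guide has 4 equally likely choices, so probability 1/4; weight (1/8)·(1/4) = 1/32.
If it is in chest 4 (prior 3/16): the guide opened chest 4, so this case is ruled out; weight (3/16)·0 = 0.
If it is in chest 5 (prior 5/16): the guide has 3 equally likely choices, so probability 1/3; weight (5/16)·(1/3) = 5/48.
The weights sum to 25/96.
So P(the ruby in chest 3 | the guide opened chest 4) = (1/32) / (25/96) = 3/25.

3/25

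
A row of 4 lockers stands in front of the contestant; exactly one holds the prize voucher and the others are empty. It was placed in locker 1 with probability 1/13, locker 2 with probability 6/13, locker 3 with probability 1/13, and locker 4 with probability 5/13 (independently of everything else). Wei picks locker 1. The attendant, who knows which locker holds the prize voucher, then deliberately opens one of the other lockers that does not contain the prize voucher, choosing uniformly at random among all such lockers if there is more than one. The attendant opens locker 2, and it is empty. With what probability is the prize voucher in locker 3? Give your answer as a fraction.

3/20

Apply Bayes' rule, conditioning on where the prize voucher actually is.
If it is in locker 1 (prior 1/13): the attendant has 3 equally likely choices, so probability 1/3; weight (1/13)·(1/3) = 1/39.
If it is in locker 2 (prior 6/13): the attendant opened locker 2, so this case is ruled out; weight (6/13)·0 = 0.
If it is in locker 3 (prior 1/13): the attendant has 2 equally likely choices, so probability 1/2; weight (1/13)·(1/2) = 1/26.
If it is in locker 4 (prior 5/13): the attendant has 2 equally likely choices, so probability 1/2; weight (5/13)·(1/2) = 5/26.
The weights sum to 10/39.
So P(the prize voucher in locker 3 | the attendant opened locker 2) = (1/26) / (10/39) = 3/20.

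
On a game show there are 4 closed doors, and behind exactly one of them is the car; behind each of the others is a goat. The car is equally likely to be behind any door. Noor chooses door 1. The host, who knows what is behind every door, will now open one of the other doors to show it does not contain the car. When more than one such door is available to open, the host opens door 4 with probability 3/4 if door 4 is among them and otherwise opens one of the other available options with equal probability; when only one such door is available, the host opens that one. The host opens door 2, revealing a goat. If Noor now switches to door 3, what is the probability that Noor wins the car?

Consider each possible location of the car in turn.
If it is behind door 1 (prior 1/4): door 4 is available but not opened; door 2 gets probability (1 − 3/4)/2 = 1/8; weight (1/4)·(1/8) = 1/32.
If it is behind door 2 (prior 1/4): the host opened door 2, so this case is ruled out; weight (1/4)·0 = 0.
If it is behind door 3 (prior 1/4): door 4 is available but not opened, probability 1/4; weight (1/4)·(1/4) = 1/16.
If it is behind door 4 (prior 1/4): door 4 holds the prize so is unavailable; the host chooses uniformly among the 2 others, probability 1/2; weight (1/4)·(1/2) = 1/8.
The weights sum to 7/32.
So P(the car behind door 3 | the host opened door 2) = (1/16) / (7/32) = 2/7.

2/7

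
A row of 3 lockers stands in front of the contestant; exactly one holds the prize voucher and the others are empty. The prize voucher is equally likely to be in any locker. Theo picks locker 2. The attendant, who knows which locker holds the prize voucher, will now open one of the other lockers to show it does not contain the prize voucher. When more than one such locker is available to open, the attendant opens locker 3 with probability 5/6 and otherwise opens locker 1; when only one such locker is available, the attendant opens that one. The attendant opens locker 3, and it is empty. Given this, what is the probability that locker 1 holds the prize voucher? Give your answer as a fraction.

6/11

Apply Bayes' rule, conditioning on where the prize voucher actually is.
If it is in locker 1 (prior 1/3): only locker 3 is available, probability 1; weight (1/3)·1 = 1/3.
If it is in locker 2 (prior 1/3): locker 3 is available, opened with probability 5/6; weight (1/3)·(5/6) = 5/18.
If it is in locker 3 (prior 1/3): the attendant opened locker 3, so this case is ruled out; weight (1/3)·0 = 0.
The weights sum to 11/18.
So P(the prize voucher in locker 1 | the attendant opened locker 3) = (1/3) / (11/18) = 6/11.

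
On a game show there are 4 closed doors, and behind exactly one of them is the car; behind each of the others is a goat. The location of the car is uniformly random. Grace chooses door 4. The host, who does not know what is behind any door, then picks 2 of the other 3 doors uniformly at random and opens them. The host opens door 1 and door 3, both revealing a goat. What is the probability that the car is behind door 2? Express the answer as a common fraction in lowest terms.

Consider each possible location of the car in turn.
If it is behind either of doors 1 and 3 (prior 1/4 each): that door was opened and seen not to hold the prize — ruled out; weight (1/4)·0 = 0 each.
If it is behind either of doors 2 and 4 (prior 1/4 each): the host picks exactly this set with probability 1/3 regardless, and none is the prize; weight (1/4)·(1/3) = 1/12 each.
The weights sum to 1/6.
So P(the car behind door 2 | the host opened door 1 and door 3) = (1/12) / (1/6) = 1/2.

1/2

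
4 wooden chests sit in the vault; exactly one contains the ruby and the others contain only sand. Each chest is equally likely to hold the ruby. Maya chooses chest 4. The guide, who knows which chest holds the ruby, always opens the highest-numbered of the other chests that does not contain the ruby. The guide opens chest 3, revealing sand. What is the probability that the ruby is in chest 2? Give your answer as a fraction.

Consider each possible location of the ruby in turn.
If it is in any of chests 1, 2, and 4 (prior 1/4 each): chest 3 is the highest-numbered option available, probability 1; weight (1/4)·1 = 1/4 each.
If it is in chest 3 (prior 1/4): the guide opened chest 3, so this case is ruled out; weight (1/4)·0 = 0.
The weights sum to 3/4.
So P(the ruby in chest 2 | the guide opened chest 3) = (1/4) / (3/4) = 1/3.

1/3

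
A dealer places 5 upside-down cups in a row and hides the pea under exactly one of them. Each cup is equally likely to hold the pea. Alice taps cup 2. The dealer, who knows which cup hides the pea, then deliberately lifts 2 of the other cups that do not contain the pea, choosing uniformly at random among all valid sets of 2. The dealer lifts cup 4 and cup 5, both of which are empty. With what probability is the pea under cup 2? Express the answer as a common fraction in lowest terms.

Consider each possible location of the pea in turn.
If it is under either of cups 1 and 3 (prior 1/5 each): the dealer has 3 equally likely choices, so probability 1/3; weight (1/5)·(1/3) = 1/15 each.
If it is under cup 2 (prior 1/5): the dealer has 6 equally likely choices, so probability 1/6; weight (1/5)·(1/6) = 1/30.
If it is under either of cups 4 and 5 (prior 1/5 each): that cup was opened and seen not to hold the prize — ruled out; weight (1/5)·0 = 0 each.
The weights sum to 1/6.
So P(the pea under cup 2 | the dealer opened cup 4 and cup 5) = (1/30) / (1/6) = 1/5.

1/5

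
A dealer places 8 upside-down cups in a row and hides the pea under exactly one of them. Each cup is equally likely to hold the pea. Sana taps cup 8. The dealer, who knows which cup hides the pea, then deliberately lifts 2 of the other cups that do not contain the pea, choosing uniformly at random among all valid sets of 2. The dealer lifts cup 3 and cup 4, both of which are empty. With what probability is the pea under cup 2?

7/40

Condition on the true location of the pea.
If it is under any of cups 1, 2, 5, 6, and 7 (prior 1/8 each): the dealer has 15 equally likely choices, so probability 1/15; weight (1/8)·(1/15) = 1/120 each.
If it is under either of cups 3 and 4 (prior 1/8 each): that cup was opened and seen not to hold the prize — ruled out; weight (1/8)·0 = 0 each.
If it is under cup 8 (prior 1/8): the dealer has 21 equally likely choices, so probability 1/21; weight (1/8)·(1/21) = 1/168.
The weights sum to 1/21.
So P(the pea under cup 2 | the dealer opened cup 3 and cup 4) = (1/120) / (1/21) = 7/40.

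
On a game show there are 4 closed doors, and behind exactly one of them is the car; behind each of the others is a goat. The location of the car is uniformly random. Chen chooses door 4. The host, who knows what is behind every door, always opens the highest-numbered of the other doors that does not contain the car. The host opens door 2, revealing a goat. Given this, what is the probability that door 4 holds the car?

Consider each possible location of the car in turn.
If it is behind either of doors 1 and 4 (prior 1/4 each): the host would have opened door 3 instead, probability 0; weight (1/4)·0 = 0 each.
If it is behind door 2 (prior 1/4): the host opened door 2, so this case is ruled out; weight (1/4)·0 = 0.
If it is behind door 3 (prior 1/4): door 2 is the highest-numbered option available, probability 1; weight (1/4)·1 = 1/4.
The weights sum to 1/4.
So P(the car behind door 4 | the host opened door 2) = 0 / (1/4) = 0.

0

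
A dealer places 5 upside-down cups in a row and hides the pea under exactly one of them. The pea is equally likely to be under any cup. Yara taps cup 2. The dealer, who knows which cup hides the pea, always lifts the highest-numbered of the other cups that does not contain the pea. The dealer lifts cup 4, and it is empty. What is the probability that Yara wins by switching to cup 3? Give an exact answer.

Condition on the true location of the pea.
If it is under any of cups 1, 2, and 3 (prior 1/5 each): the dealer would have opened cup 5 instead, probability 0; weight (1/5)·0 = 0 each.
If it is under cup 4 (prior 1/5): the dealer opened cup 4, so this case is ruled out; weight (1/5)·0 = 0.
If it is under cup 5 (prior 1/5): cup 4 is the highest-numbered option available, probability 1; weight (1/5)·1 = 1/5.
The weights sum to 1/5.
So P(the pea under cup 3 | the dealer opened cup 4) = 0 / (1/5) = 0.

0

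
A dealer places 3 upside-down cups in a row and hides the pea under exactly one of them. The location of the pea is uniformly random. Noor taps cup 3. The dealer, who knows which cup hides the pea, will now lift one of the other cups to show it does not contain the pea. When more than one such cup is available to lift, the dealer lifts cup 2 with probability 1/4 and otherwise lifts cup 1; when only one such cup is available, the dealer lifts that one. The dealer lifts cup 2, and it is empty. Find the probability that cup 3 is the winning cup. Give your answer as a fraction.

1/5

Consider each possible location of the pea in turn.
If it is under cup 1 (prior 1/3): only cup 2 is available, probability 1; weight (1/3)·1 = 1/3.
If it is under cup 2 (prior 1/3): the dealer opened cup 2, so this case is ruled out; weight (1/3)·0 = 0.
If it is under cup 3 (prior 1/3): cup 2 is available, opened with probability 1/4; weight (1/3)·(1/4) = 1/12.
The weights sum to 5/12.
So P(the pea under cup 3 | the dealer opened cup 2) = (1/12) / (5/12) = 1/5.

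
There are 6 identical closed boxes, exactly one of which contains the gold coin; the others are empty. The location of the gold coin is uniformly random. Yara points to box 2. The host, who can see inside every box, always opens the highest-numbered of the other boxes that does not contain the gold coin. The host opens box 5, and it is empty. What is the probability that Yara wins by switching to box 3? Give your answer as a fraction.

0

Consider each possible location of the gold coin in turn.
If it is in any of boxes 1, 2, 3, and 4 (prior 1/6 each): the host would have opened box 6 instead, probability 0; weight (1/6)·0 = 0 each.
If it is in box 5 (prior 1/6): the host opened box 5, so this case is ruled out; weight (1/6)·0 = 0.
If it is in box 6 (prior 1/6): box 5 is the highest-numbered option available, probability 1; weight (1/6)·1 = 1/6.
The weights sum to 1/6.
So P(the gold coin in box 3 | the host opened box 5) = 0 / (1/6) = 0.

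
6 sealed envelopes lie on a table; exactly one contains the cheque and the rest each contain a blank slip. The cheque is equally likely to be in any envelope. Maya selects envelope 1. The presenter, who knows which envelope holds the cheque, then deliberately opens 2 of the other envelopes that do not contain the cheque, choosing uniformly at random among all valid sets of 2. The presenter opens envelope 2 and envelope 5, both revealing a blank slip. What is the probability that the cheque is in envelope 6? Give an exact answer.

5/18

Consider each possible location of the cheque in turn.
If it is in envelope 1 (prior 1/6): the presenter has 10 equally likely choices, so probability 1/10; weight (1/6)·(1/10) = 1/60.
If it is in either of envelopes 2 and 5 (prior 1/6 each): that envelope was opened and seen not to hold the prize — ruled out; weight (1/6)·0 = 0 each.
If it is in any of envelopes 3, 4, and 6 (prior 1/6 each): the presenter has 6 equally likely choices, so probability 1/6; weight (1/6)·(1/6) = 1/36 each.
The weights sum to 1/10.
So P(the cheque in envelope 6 | the presenter opened envelope 2 and envelope 5) = (1/36) / (1/10) = 5/18.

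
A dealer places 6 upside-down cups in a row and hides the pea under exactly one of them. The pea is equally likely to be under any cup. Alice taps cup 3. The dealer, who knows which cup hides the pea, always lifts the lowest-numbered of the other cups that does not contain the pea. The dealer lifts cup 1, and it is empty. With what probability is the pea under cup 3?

1/5

Condition on the true location of the pea.
If it is under cup 1 (prior 1/6): the dealer opened cup 1, so this case is ruled out; weight (1/6)·0 = 0.
If it is under any of cups 2, 3, 4, 5, and 6 (prior 1/6 each): cup 1 is the lowest-numbered option available, probability 1; weight (1/6)·1 = 1/6 each.
The weights sum to 5/6.
So P(the pea under cup 3 | the dealer opened cup 1) = (1/6) / (5/6) = 1/5.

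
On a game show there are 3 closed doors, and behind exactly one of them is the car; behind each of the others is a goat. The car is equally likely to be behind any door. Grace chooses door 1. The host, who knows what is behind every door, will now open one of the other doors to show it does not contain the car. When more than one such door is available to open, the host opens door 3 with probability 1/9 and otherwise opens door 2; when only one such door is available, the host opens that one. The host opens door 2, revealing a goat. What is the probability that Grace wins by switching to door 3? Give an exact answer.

Apply Bayes' rule, conditioning on where the car actually is.
If it is behind door 1 (prior 1/3): door 3 is available but not opened, probability 8/9; weight (1/3)·(8/9) = 8/27.
If it is behind door 2 (prior 1/3): the host opened door 2, so this case is ruled out; weight (1/3)·0 = 0.
If it is behind door 3 (prior 1/3): only door 2 is available, probability 1; weight (1/3)·1 = 1/3.
The weights sum to 17/27.
So P(the car behind door 3 | the host opened door 2) = (1/3) / (17/27) = 9/17.

9/17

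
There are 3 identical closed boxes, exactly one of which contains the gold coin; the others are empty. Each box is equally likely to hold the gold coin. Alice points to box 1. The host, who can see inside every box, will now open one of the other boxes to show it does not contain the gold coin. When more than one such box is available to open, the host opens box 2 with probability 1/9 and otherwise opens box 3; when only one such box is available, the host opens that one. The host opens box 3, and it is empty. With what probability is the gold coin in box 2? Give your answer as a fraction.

Consider each possible location of the gold coin in turn.
If it is in box 1 (prior 1/3): box 2 is available but not opened, probability 8/9; weight (1/3)·(8/9) = 8/27.
If it is in box 2 (prior 1/3): only box 3 is available, probability 1; weight (1/3)·1 = 1/3.
If it is in box 3 (prior 1/3): the host opened box 3, so this case is ruled out; weight (1/3)·0 = 0.
The weights sum to 17/27.
So P(the gold coin in box 2 | the host opened box 3) = (1/3) / (17/27) = 9/17.

9/17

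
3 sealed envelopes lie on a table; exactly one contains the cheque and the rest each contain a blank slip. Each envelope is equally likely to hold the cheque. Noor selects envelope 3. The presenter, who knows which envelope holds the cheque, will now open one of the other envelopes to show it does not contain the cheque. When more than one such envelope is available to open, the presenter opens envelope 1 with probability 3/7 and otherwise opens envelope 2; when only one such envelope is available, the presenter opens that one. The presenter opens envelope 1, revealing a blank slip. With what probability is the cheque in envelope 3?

3/10

Apply Bayes' rule, conditioning on where the cheque actually is.
If it is in envelope 1 (prior 1/3): the presenter opened envelope 1, so this case is ruled out; weight (1/3)·0 = 0.
If it is in envelope 2 (prior 1/3): only envelope 1 is available, probability 1; weight (1/3)·1 = 1/3.
If it is in envelope 3 (prior 1/3): envelope 1 is available, opened with probability 3/7; weight (1/3)·(3/7) = 1/7.
The weights sum to 10/21.
So P(the cheque in envelope 3 | the presenter opened envelope 1) = (1/7) / (10/21) = 3/10.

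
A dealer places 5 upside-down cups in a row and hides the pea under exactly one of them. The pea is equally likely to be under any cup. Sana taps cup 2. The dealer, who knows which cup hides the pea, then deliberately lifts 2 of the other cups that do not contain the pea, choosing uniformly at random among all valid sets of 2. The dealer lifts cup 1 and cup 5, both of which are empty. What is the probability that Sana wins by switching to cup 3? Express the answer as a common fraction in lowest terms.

2/5

Consider each possible location of the pea in turn.
If it is under either of cups 1 and 5 (prior 1/5 each): that cup was opened and seen not to hold the prize — ruled out; weight (1/5)·0 = 0 each.
If it is under cup 2 (prior 1/5): the dealer has 6 equally likely choices, so probability 1/6; weight (1/5)·(1/6) = 1/30.
If it is under either of cups 3 and 4 (prior 1/5 each): the dealer has 3 equally likely choices, so probability 1/3; weight (1/5)·(1/3) = 1/15 each.
The weights sum to 1/6.
So P(the pea under cup 3 | the dealer opened cup 1 and cup 5) = (1/15) / (1/6) = 2/5.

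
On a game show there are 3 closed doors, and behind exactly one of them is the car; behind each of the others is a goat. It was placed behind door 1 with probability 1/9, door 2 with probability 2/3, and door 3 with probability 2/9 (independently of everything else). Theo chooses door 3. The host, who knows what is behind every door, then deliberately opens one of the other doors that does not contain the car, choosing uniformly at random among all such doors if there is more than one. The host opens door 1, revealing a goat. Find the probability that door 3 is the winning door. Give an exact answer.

Consider each possible location of the car in turn.
If it is behind door 1 (prior 1/9): the host opened door 1, so this case is ruled out; weight (1/9)·0 = 0.
If it is behind door 2 (prior 2/3): the host has no choice, probability 1; weight (2/3)·1 = 2/3.
If it is behind door 3 (prior 2/9): the host has 2 equally likely choices, so probability 1/2; weight (2/9)·(1/2) = 1/9.
The weights sum to 7/9.
So P(the car behind door 3 | the host opened door 1) = (1/9) / (7/9) = 1/7.

1/7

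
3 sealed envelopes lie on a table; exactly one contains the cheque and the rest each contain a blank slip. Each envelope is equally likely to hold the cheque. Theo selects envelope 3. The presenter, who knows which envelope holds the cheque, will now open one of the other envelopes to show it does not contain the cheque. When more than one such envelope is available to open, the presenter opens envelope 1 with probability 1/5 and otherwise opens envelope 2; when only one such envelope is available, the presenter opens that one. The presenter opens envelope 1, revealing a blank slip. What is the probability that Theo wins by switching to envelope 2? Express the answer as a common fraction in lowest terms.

5/6

Consider each possible location of the cheque in turn.
If it is in envelope 1 (prior 1/3): the presenter opened envelope 1, so this case is ruled out; weight (1/3)·0 = 0.
If it is in envelope 2 (prior 1/3): only envelope 1 is available, probability 1; weight (1/3)·1 = 1/3.
If it is in envelope 3 (prior 1/3): envelope 1 is available, opened with probability 1/5; weight (1/3)·(1/5) = 1/15.
The weights sum to 2/5.
So P(the cheque in envelope 2 | the presenter opened envelope 1) = (1/3) / (2/5) = 5/6.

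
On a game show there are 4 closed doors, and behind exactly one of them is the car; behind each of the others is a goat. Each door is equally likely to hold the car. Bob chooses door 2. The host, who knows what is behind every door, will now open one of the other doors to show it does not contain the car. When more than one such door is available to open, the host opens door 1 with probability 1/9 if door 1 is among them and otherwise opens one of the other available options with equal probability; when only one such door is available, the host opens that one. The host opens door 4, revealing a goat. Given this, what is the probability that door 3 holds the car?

16/33

Consider each possible location of the car in turn.
If it is behind door 1 (prior 1/4): door 1 holds the prize so is unavailable; the host chooses uniformly among the 2 others, probability 1/2; weight (1/4)·(1/2) = 1/8.
If it is behind door 2 (prior 1/4): door 1 is available but not opened; door 4 gets probability (1 − 1/9)/2 = 4/9; weight (1/4)·(4/9) = 1/9.
If it is behind door 3 (prior 1/4): door 1 is available but not opened, probability 8/9; weight (1/4)·(8/9) = 2/9.
If it is behind door 4 (prior 1/4): the host opened door 4, so this case is ruled out; weight (1/4)·0 = 0.
The weights sum to 11/24.
So P(the car behind door 3 | the host opened door 4) = (2/9) / (11/24) = 16/33.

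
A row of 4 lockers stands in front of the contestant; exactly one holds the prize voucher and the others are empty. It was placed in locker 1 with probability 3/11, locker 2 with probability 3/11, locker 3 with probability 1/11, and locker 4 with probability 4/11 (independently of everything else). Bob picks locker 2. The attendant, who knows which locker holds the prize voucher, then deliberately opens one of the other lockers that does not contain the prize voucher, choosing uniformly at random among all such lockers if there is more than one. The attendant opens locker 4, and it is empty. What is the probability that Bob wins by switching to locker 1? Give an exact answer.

1/2

Consider each possible location of the prize voucher in turn.
If it is in locker 1 (prior 3/11): the attendant has 2 equally likely choices, so probability 1/2; weight (3/11)·(1/2) = 3/22.
If it is in locker 2 (prior 3/11): the attendant has 3 equally likely choices, so probability 1/3; weight (3/11)·(1/3) = 1/11.
If it is in locker 3 (prior 1/11): the attendant has 2 equally likely choices, so probability 1/2; weight (1/11)·(1/2) = 1/22.
If it is in locker 4 (prior 4/11): the attendant opened locker 4, so this case is ruled out; weight (4/11)·0 = 0.
The weights sum to 3/11.
So P(the prize voucher in locker 1 | the attendant opened locker 4) = (3/22) / (3/11) = 1/2.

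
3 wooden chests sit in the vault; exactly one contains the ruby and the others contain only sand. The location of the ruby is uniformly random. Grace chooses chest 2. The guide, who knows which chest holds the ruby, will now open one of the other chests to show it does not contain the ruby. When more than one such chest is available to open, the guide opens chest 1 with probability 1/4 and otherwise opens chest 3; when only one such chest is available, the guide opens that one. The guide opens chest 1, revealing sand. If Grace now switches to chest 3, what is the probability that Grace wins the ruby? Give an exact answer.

Condition on the true location of the ruby.
If it is in chest 1 (prior 1/3): the guide opened chest 1, so this case is ruled out; weight (1/3)·0 = 0.
If it is in chest 2 (prior 1/3): chest 1 is available, opened with probability 1/4; weight (1/3)·(1/4) = 1/12.
If it is in chest 3 (prior 1/3): only chest 1 is available, probability 1; weight (1/3)·1 = 1/3.
The weights sum to 5/12.
So P(the ruby in chest 3 | the guide opened chest 1) = (1/3) / (5/12) = 4/5.

4/5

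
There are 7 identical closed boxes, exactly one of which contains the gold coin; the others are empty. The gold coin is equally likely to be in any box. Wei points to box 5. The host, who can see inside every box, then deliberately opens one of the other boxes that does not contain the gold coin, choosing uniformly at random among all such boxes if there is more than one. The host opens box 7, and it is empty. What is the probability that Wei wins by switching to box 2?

Consider each possible location of the gold coin in turn.
If it is in any of boxes 1, 2, 3, 4, and 6 (prior 1/7 each): the host has 5 equally likely choices, so probability 1/5; weight (1/7)·(1/5) = 1/35 each.
If it is in box 5 (prior 1/7): the host has 6 equally likely choices, so probability 1/6; weight (1/7)·(1/6) = 1/42.
If it is in box 7 (prior 1/7): the host opened box 7, so this case is ruled out; weight (1/7)·0 = 0.
The weights sum to 1/6.
So P(the gold coin in box 2 | the host opened box 7) = (1/35) / (1/6) = 6/35.

6/35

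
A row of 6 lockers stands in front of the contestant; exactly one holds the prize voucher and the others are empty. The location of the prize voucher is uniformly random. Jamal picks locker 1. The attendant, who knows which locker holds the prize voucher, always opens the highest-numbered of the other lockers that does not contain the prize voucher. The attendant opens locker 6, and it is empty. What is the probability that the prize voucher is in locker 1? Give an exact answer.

1/5

Condition on the true location of the prize voucher.
If it is in any of lockers 1, 2, 3, 4, and 5 (prior 1/6 each): locker 6 is the highest-numbered option available, probability 1; weight (1/6)·1 = 1/6 each.
If it is in locker 6 (prior 1/6): the attendant opened locker 6, so this case is ruled out; weight (1/6)·0 = 0.
The weights sum to 5/6.
So P(the prize voucher in locker 1 | the attendant opened locker 6) = (1/6) / (5/6) = 1/5.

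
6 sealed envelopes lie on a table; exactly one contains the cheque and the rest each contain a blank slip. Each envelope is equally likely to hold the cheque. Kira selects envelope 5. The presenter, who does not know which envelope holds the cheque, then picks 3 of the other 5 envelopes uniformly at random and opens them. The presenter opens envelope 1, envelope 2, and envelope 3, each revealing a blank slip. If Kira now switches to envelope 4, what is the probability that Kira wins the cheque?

1/3

Because the presenter chose which envelopes to open without knowing where the cheque is, the choice is independent of the prize location. Learning that none of the 3 opened envelopes holds the cheque simply rules out those 3 locations and leaves the remaining 3 envelopes still equally likely by symmetry.
So P(the cheque in envelope 4) = 1/3.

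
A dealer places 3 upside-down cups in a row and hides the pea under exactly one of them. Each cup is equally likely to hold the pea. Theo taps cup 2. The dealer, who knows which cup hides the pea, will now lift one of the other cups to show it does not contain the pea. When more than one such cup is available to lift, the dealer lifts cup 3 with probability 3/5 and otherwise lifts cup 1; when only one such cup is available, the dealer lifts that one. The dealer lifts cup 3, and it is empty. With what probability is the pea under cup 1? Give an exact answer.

Apply Bayes' rule, conditioning on where the pea actually is.
If it is under cup 1 (prior 1/3): only cup 3 is available, probability 1; weight (1/3)·1 = 1/3.
If it is under cup 2 (prior 1/3): cup 3 is available, opened with probability 3/5; weight (1/3)·(3/5) = 1/5.
If it is under cup 3 (prior 1/3): the dealer opened cup 3, so this case is ruled out; weight (1/3)·0 = 0.
The weights sum to 8/15.
So P(the pea under cup 1 | the dealer opened cup 3) = (1/3) / (8/15) = 5/8.

5/8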